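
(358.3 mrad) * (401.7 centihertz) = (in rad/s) 1.439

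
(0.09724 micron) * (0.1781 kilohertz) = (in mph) 3.874e-05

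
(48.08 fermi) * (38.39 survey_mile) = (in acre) 7.34e-13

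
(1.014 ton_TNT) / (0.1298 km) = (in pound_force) 7.348e+06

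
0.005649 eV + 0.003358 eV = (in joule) 1.443e-21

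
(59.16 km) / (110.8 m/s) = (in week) 0.0008828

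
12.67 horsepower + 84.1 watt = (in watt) 9532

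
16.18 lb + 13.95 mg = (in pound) 16.18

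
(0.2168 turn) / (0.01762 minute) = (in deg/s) 73.83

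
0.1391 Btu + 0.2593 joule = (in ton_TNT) 3.514e-08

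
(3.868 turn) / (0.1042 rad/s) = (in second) 233.2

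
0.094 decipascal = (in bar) 9.4e-08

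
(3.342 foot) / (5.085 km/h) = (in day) 8.347e-06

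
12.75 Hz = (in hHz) 0.1275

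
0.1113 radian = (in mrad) 111.3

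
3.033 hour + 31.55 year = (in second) 9.95e+08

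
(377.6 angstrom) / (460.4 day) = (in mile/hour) 2.123e-15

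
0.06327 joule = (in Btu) 5.997e-05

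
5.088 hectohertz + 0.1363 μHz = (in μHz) 5.088e+08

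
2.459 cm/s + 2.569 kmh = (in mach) 0.002168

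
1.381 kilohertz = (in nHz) 1.381e+12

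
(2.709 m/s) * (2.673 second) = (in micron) 7.241e+06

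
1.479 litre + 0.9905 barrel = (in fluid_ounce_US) 5375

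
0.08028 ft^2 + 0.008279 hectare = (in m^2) 82.8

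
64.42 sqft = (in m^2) 5.985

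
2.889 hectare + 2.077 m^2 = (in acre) 7.139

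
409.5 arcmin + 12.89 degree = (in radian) 0.3441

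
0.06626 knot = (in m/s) 0.03409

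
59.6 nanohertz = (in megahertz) 5.96e-14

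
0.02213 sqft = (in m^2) 0.002056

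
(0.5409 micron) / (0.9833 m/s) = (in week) 9.095e-13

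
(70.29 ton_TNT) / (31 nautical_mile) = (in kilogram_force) 5.224e+05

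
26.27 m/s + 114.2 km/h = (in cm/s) 5799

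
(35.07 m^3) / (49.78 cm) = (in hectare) 0.007045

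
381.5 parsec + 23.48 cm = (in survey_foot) 3.862e+19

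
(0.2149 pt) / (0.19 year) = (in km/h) 4.555e-11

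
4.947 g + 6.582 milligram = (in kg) 0.004954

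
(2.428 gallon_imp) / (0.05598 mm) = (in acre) 0.04872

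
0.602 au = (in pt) 2.553e+14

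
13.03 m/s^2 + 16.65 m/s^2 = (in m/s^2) 29.68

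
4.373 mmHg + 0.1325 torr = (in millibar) 6.007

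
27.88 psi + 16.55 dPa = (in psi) 27.88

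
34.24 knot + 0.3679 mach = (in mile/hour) 319.6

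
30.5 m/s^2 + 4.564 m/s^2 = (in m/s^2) 35.06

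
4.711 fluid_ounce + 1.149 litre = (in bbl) 0.008103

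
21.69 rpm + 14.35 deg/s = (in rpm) 24.08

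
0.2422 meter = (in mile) 0.0001505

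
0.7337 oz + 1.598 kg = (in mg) 1.619e+06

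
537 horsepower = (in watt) 4.004e+05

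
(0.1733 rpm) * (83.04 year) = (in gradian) 3.026e+09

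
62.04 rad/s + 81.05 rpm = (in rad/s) 70.53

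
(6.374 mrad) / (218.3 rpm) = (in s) 0.0002788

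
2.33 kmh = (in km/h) 2.33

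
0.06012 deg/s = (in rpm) 0.01002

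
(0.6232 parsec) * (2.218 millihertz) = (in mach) 1.253e+11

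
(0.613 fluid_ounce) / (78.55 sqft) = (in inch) 9.78e-05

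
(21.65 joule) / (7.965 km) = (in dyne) 271.8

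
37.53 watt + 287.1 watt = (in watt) 324.6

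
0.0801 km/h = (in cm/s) 2.225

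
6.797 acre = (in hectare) 2.751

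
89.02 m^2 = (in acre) 0.022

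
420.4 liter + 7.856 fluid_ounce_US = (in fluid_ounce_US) 1.422e+04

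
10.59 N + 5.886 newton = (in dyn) 1.648e+06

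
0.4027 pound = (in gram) 182.7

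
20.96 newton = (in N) 20.96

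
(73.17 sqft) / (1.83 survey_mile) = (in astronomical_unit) 1.543e-14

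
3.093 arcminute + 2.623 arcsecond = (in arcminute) 3.137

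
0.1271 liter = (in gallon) 0.03358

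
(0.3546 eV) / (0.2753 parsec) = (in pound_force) 1.504e-36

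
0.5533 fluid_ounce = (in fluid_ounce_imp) 0.5759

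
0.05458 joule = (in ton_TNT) 1.304e-11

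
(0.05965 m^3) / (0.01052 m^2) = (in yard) 6.201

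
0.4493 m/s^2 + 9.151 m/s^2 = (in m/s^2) 9.6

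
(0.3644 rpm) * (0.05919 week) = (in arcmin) 4.696e+06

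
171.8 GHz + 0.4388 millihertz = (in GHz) 171.8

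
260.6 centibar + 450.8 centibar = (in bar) 7.114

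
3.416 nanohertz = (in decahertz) 3.416e-10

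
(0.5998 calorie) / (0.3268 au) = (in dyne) 5.133e-06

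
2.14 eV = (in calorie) 8.195e-20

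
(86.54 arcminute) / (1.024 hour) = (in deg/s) 0.0003913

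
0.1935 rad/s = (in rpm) 1.848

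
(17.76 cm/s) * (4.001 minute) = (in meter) 42.63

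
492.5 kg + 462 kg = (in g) 9.545e+05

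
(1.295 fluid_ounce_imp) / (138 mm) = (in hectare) 2.666e-08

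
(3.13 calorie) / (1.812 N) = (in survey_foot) 23.71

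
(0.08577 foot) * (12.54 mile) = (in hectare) 0.05276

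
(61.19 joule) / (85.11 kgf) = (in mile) 4.555e-05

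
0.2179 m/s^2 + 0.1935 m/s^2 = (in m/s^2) 0.4114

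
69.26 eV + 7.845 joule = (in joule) 7.845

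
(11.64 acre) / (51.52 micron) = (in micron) 9.143e+14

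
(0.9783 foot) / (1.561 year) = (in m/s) 6.057e-09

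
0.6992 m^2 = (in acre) 0.0001728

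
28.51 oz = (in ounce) 28.51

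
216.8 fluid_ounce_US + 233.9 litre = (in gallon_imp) 52.86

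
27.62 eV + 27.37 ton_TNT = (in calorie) 2.737e+10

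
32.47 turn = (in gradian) 1.299e+04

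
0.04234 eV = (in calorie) 1.621e-21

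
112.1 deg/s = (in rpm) 18.68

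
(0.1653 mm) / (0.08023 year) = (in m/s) 6.533e-11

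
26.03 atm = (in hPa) 2.637e+04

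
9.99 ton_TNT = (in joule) 4.18e+10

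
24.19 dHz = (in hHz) 0.02419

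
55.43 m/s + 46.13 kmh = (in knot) 132.7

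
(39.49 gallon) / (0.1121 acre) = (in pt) 0.9341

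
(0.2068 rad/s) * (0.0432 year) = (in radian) 2.817e+05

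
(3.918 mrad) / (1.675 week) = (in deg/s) 2.216e-07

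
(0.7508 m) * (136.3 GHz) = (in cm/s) 1.023e+13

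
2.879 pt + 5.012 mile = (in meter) 8066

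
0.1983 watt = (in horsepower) 0.0002659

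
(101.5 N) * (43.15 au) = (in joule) 6.552e+14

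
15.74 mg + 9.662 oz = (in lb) 0.6039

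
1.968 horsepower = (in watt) 1468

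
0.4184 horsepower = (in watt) 312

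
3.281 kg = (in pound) 7.233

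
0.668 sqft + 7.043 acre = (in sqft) 3.068e+05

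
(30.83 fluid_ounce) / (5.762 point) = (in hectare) 4.485e-05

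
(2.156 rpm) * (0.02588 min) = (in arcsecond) 7.231e+04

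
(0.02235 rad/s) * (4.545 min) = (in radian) 6.095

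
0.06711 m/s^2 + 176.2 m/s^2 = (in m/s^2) 176.3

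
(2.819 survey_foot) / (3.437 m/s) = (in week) 4.134e-07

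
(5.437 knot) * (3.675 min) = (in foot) 2023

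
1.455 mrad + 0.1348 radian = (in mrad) 136.3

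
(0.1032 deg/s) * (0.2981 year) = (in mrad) 1.693e+07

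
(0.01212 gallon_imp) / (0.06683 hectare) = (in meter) 8.245e-08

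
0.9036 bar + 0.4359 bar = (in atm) 1.322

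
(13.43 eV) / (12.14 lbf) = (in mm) 3.985e-17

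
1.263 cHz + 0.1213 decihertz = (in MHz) 2.476e-08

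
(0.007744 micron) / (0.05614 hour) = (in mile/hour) 8.571e-11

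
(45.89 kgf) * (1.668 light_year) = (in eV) 4.433e+37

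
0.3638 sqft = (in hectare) 3.38e-06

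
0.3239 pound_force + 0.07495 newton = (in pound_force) 0.3407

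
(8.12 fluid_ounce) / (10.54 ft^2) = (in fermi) 2.452e+11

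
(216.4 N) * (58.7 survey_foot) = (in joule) 3872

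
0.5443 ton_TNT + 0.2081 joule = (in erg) 2.277e+16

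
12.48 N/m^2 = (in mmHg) 0.09361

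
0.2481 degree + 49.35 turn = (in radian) 310.1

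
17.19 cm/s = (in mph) 0.3845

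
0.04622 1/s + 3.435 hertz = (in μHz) 3.481e+06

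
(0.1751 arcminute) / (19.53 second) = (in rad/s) 2.608e-06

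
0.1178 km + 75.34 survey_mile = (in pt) 3.44e+08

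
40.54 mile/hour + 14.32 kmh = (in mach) 0.06491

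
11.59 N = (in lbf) 2.606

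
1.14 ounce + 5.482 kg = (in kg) 5.514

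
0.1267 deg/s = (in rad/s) 0.002211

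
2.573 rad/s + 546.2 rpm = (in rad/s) 59.77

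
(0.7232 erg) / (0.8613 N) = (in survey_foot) 2.755e-07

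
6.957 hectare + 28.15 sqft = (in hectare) 6.957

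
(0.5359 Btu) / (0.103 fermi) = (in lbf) 1.234e+18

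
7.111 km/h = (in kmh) 7.111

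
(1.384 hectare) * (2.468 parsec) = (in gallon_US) 2.784e+23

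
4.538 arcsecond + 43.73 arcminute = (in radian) 0.01274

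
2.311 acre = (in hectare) 0.9352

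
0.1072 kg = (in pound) 0.2363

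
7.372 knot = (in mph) 8.484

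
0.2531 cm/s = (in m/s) 0.002531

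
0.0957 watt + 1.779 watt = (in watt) 1.875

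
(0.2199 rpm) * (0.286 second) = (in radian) 0.006586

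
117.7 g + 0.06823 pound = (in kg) 0.1486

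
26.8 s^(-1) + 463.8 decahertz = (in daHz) 466.5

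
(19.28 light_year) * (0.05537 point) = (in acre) 8.804e+08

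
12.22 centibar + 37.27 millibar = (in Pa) 1.595e+04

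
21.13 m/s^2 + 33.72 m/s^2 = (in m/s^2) 54.85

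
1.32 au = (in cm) 1.975e+13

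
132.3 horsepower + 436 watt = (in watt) 9.909e+04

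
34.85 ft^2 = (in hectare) 0.0003238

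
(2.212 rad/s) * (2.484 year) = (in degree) 9.928e+09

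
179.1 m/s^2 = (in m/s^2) 179.1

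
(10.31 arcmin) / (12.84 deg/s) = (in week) 2.213e-08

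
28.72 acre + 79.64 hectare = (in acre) 225.5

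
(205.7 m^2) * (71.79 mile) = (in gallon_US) 6.278e+09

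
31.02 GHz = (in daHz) 3.102e+09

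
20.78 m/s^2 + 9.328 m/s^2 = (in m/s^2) 30.11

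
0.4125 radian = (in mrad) 412.5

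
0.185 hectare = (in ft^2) 1.991e+04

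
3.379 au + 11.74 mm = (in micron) 5.055e+17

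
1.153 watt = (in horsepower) 0.001546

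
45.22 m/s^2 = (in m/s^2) 45.22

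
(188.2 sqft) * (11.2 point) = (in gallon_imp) 15.2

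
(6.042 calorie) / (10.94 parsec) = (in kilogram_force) 7.636e-18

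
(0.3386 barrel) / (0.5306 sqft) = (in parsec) 3.539e-17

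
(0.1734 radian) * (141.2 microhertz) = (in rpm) 0.0002338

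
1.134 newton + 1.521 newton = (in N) 2.655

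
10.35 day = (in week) 1.479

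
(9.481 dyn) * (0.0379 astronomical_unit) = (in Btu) 509.5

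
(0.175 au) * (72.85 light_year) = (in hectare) 1.804e+24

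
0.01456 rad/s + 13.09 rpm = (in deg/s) 79.37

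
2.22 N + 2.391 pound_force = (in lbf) 2.89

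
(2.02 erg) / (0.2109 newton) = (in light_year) 1.012e-22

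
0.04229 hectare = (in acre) 0.1045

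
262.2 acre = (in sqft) 1.142e+07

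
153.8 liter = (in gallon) 40.63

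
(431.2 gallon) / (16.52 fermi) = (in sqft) 1.064e+15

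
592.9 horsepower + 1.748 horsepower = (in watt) 4.434e+05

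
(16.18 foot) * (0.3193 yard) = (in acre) 0.0003558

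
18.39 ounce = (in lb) 1.149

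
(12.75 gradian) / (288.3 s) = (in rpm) 0.006634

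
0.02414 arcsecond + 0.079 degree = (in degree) 0.07901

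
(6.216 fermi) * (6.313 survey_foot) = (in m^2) 1.196e-14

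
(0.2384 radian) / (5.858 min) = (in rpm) 0.006477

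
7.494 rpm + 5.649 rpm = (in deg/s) 78.86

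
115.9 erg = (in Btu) 1.099e-08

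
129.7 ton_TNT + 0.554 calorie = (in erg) 5.427e+18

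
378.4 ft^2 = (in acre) 0.008687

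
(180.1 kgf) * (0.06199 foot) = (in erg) 3.337e+08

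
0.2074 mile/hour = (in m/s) 0.09272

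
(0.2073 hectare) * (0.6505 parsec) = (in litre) 4.161e+22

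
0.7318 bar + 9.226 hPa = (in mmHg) 555.8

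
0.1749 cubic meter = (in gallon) 46.2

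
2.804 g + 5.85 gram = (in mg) 8654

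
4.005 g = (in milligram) 4005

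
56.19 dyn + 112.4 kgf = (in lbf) 247.8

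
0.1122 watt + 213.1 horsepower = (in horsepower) 213.1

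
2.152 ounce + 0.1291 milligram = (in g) 61.01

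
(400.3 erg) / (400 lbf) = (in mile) 1.398e-11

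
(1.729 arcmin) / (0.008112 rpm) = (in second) 0.5921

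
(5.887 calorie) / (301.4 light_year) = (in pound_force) 1.942e-18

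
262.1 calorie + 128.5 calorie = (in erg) 1.634e+10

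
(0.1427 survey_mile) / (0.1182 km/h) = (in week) 0.01157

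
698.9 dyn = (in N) 0.006989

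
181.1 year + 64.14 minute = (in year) 181.1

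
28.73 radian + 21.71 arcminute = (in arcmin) 9.879e+04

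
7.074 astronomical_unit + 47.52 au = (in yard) 8.932e+12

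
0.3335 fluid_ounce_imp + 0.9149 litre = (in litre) 0.9244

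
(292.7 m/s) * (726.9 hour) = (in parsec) 2.482e-08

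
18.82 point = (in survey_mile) 4.125e-06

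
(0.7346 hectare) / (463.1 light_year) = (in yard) 1.834e-15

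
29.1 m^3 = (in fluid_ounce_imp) 1.024e+06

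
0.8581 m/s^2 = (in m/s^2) 0.8581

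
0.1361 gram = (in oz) 0.004801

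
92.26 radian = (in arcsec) 1.903e+07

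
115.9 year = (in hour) 1.015e+06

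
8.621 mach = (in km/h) 1.057e+04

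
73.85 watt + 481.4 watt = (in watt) 555.2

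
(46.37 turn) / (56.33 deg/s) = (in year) 9.397e-06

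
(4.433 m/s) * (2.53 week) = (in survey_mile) 4215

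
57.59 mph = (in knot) 50.04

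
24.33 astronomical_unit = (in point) 1.032e+16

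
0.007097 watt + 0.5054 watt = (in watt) 0.5125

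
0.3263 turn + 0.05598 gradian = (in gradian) 130.6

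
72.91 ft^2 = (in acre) 0.001674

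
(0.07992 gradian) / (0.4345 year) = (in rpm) 8.749e-10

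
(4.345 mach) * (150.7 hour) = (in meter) 8.026e+08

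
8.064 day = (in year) 0.02209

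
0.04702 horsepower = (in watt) 35.06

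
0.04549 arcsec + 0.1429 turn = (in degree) 51.44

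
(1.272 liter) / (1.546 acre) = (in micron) 0.2033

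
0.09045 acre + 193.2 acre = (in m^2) 7.822e+05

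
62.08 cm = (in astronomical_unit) 4.15e-12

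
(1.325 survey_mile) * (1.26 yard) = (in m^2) 2457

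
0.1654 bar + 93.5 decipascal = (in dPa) 1.655e+05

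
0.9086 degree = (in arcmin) 54.52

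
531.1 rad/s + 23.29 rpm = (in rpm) 5095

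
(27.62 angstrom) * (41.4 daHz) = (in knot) 2.223e-06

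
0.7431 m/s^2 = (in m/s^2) 0.7431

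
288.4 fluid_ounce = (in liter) 8.529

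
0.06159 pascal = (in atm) 6.078e-07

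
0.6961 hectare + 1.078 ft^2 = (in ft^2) 7.493e+04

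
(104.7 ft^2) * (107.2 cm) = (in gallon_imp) 2294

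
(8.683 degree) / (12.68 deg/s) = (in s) 0.6848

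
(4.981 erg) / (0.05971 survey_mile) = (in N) 5.183e-09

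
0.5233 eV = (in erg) 8.384e-13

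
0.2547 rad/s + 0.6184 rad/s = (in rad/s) 0.8731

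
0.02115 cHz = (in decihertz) 0.002115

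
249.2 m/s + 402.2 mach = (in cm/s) 1.372e+07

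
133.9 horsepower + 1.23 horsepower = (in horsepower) 135.1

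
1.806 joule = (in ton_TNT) 4.316e-10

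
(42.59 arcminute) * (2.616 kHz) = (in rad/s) 32.41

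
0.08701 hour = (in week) 0.0005179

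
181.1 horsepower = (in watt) 1.35e+05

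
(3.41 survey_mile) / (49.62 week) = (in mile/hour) 0.0004091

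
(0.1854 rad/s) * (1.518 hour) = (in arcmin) 3.483e+06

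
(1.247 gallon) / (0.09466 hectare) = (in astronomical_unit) 3.333e-17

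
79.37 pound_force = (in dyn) 3.531e+07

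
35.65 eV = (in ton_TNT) 1.365e-27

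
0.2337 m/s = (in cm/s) 23.37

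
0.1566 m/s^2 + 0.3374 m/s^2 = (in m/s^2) 0.494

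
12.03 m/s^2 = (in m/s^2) 12.03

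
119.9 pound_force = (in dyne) 5.333e+07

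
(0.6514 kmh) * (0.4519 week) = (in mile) 30.73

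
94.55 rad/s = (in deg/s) 5417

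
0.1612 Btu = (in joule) 170.1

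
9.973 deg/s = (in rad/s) 0.1741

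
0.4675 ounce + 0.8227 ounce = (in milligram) 3.658e+04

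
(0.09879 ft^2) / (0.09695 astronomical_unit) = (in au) 4.23e-24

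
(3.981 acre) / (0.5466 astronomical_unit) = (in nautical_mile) 1.064e-10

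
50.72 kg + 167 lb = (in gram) 1.265e+05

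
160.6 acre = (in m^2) 6.499e+05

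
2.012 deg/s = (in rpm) 0.3353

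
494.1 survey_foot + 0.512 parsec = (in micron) 1.58e+22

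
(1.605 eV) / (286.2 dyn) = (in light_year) 9.497e-33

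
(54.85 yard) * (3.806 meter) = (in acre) 0.04717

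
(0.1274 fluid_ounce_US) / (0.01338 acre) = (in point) 0.0001972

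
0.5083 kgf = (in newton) 4.985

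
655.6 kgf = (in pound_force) 1445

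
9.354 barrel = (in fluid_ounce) 5.029e+04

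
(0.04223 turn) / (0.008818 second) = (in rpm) 287.3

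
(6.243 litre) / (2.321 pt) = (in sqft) 82.07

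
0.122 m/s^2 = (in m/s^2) 0.122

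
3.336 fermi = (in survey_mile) 2.073e-18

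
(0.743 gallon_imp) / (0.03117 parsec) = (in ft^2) 3.78e-17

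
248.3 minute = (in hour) 4.138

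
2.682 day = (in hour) 64.37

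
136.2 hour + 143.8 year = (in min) 7.559e+07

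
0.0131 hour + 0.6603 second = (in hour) 0.01328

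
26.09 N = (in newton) 26.09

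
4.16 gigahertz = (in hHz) 4.16e+07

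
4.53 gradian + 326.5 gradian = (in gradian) 331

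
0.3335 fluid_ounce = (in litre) 0.009863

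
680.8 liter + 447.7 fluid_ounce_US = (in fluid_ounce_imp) 2.443e+04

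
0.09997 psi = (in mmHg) 5.17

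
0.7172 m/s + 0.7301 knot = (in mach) 0.003209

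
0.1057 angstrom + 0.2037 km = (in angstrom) 2.037e+12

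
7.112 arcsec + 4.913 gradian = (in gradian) 4.915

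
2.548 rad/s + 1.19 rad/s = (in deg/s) 214.2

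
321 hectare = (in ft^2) 3.455e+07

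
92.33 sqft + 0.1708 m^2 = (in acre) 0.002162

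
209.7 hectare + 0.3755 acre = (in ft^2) 2.259e+07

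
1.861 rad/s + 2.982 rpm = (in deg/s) 124.5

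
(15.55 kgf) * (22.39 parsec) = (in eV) 6.576e+38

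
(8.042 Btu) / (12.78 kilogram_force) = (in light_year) 7.156e-15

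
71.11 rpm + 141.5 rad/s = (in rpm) 1422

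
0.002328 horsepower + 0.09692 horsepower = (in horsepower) 0.09925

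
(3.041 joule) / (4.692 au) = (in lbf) 9.74e-13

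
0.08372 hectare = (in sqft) 9012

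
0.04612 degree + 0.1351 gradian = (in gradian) 0.1863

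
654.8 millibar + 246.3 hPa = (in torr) 675.9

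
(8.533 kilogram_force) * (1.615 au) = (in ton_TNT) 4832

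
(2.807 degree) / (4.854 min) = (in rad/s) 0.0001682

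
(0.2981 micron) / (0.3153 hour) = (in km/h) 9.454e-10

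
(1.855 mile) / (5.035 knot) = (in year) 3.655e-05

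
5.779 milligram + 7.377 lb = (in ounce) 118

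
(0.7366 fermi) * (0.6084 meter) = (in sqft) 4.824e-15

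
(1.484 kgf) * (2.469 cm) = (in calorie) 0.08588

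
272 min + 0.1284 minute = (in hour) 4.535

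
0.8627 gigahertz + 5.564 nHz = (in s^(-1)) 8.627e+08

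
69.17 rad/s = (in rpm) 660.5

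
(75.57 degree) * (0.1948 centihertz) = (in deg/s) 0.1472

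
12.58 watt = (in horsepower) 0.01687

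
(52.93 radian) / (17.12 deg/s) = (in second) 177.1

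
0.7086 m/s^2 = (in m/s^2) 0.7086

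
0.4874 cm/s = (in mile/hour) 0.0109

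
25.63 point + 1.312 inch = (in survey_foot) 0.139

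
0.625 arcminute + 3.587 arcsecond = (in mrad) 0.1992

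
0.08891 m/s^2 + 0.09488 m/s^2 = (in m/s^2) 0.1838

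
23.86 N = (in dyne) 2.386e+06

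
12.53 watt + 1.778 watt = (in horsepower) 0.01919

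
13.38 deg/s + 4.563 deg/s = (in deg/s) 17.94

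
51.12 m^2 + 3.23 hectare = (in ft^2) 3.482e+05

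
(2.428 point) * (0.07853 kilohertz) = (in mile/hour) 0.1505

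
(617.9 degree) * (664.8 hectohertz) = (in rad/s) 7.169e+05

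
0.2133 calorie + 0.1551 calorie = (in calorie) 0.3684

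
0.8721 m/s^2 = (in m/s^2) 0.8721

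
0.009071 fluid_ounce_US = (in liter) 0.0002683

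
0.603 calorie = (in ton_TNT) 6.03e-10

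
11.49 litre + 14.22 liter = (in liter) 25.71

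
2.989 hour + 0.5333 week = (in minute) 5555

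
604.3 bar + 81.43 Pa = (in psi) 8765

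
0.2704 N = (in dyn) 2.704e+04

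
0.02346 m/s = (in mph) 0.05248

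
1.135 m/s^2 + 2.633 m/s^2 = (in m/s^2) 3.768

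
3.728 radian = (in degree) 213.6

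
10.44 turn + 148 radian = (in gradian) 1.36e+04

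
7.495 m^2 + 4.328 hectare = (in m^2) 4.329e+04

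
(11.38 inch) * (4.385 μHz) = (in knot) 2.464e-06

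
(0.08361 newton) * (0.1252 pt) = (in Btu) 3.5e-09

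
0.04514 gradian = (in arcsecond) 146.3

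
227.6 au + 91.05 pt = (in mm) 3.405e+16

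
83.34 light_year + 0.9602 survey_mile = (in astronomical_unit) 5.271e+06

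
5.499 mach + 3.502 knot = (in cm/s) 1.874e+05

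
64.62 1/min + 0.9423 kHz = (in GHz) 9.434e-07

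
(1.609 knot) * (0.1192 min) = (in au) 3.957e-11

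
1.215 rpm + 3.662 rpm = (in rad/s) 0.5107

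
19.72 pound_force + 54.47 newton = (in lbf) 31.97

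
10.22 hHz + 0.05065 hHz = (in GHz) 1.027e-06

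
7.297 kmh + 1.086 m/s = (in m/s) 3.113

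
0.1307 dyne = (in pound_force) 2.938e-07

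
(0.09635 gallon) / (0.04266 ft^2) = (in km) 9.203e-05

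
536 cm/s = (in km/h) 19.3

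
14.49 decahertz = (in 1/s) 144.9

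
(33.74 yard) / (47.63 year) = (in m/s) 2.054e-08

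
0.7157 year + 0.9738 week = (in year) 0.7344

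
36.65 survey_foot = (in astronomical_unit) 7.467e-11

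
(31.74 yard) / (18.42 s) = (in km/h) 5.672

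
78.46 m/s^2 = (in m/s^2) 78.46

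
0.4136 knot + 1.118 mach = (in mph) 852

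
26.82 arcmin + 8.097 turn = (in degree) 2915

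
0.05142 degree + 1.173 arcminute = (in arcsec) 255.5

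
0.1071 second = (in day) 1.24e-06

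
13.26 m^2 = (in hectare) 0.001326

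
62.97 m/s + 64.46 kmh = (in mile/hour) 180.9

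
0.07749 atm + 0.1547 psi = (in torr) 66.89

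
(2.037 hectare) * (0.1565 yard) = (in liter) 2.915e+06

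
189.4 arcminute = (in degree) 3.157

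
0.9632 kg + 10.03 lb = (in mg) 5.513e+06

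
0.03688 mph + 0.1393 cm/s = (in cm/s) 1.788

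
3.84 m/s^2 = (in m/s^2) 3.84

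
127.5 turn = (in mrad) 8.011e+05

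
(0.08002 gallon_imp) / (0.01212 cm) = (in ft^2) 32.31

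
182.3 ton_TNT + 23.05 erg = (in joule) 7.627e+11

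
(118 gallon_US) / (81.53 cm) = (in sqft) 5.897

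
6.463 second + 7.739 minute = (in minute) 7.847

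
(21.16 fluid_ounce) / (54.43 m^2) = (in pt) 0.03259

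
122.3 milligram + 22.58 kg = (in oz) 796.5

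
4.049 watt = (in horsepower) 0.00543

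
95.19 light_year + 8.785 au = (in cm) 9.006e+19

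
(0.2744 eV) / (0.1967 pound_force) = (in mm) 5.025e-17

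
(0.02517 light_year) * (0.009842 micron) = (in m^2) 2.344e+06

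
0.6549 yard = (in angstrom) 5.988e+09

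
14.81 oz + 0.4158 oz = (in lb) 0.9516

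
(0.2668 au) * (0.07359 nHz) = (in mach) 0.008626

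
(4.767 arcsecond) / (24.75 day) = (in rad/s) 1.081e-11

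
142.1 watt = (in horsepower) 0.1906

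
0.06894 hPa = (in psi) 0.0009999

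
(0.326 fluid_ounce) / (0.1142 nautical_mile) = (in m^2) 4.558e-08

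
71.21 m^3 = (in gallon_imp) 1.566e+04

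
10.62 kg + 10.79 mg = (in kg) 10.62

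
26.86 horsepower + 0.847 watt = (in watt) 2.003e+04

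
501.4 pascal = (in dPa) 5014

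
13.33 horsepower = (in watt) 9940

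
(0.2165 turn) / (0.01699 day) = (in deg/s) 0.05309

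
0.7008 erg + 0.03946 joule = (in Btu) 3.74e-05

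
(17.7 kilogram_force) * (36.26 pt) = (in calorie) 0.5307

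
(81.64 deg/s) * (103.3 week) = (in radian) 8.902e+07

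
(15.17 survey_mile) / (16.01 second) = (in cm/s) 1.525e+05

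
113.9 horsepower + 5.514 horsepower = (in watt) 8.905e+04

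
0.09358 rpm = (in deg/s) 0.5615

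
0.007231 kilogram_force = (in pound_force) 0.01594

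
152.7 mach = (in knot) 1.011e+05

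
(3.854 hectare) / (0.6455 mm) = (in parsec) 1.935e-09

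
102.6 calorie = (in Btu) 0.4069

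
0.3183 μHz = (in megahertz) 3.183e-13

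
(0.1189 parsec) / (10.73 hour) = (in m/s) 9.498e+10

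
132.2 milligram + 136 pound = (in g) 6.169e+04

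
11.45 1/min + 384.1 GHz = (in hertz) 3.841e+11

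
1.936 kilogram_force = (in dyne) 1.899e+06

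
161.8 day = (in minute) 2.33e+05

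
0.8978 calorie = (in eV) 2.345e+19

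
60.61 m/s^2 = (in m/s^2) 60.61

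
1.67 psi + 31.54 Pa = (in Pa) 1.155e+04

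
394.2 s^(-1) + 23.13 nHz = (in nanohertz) 3.942e+11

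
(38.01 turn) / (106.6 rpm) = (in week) 3.537e-05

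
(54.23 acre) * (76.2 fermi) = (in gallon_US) 4.418e-06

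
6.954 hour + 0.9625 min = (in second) 2.509e+04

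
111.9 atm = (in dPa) 1.134e+08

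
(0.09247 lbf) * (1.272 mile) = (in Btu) 0.7981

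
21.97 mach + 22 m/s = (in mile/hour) 1.678e+04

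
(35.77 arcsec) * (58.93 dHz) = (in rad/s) 0.001022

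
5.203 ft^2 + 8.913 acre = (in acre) 8.913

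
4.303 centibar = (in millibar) 43.03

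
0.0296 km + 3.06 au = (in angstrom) 4.578e+21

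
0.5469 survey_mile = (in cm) 8.802e+04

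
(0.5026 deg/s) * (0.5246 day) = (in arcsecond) 8.201e+07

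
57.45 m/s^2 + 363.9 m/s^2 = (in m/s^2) 421.3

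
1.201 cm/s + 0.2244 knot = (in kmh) 0.4588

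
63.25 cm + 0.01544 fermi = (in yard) 0.6917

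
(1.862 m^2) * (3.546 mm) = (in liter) 6.603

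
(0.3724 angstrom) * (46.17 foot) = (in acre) 1.295e-13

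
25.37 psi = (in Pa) 1.749e+05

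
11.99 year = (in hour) 1.05e+05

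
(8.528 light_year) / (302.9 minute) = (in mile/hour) 9.931e+12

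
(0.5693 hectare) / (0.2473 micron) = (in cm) 2.302e+12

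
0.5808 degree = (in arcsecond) 2091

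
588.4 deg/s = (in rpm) 98.07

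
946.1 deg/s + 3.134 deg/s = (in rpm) 158.2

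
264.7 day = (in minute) 3.812e+05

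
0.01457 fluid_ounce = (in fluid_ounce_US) 0.01457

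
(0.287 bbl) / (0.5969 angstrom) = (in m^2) 7.644e+08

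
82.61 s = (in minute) 1.377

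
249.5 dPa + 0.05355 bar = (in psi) 0.7803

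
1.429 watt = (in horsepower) 0.001916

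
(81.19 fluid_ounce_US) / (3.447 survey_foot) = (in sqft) 0.0246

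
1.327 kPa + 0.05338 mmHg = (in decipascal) 1.334e+04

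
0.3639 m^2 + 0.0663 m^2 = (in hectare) 4.302e-05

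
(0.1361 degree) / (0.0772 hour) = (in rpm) 8.162e-05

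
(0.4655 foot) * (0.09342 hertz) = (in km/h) 0.04772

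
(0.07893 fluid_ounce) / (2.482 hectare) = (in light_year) 9.941e-27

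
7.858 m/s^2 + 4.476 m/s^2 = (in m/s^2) 12.33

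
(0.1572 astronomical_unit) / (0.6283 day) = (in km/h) 1.56e+06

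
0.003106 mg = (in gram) 3.106e-06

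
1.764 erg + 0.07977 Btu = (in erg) 8.416e+08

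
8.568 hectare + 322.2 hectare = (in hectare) 330.8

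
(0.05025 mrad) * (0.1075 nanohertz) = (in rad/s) 5.402e-15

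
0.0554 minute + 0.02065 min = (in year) 1.447e-07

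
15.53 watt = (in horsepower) 0.02083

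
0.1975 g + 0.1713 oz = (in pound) 0.01114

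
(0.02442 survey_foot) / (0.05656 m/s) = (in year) 4.173e-09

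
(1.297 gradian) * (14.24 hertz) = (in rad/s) 0.2901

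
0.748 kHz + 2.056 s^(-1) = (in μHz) 7.501e+08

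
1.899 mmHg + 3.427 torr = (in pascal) 710.1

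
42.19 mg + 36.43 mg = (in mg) 78.62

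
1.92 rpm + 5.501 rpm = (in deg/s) 44.53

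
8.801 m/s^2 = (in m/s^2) 8.801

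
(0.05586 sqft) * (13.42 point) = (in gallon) 0.00649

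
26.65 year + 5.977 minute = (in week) 1390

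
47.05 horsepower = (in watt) 3.509e+04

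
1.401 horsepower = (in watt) 1045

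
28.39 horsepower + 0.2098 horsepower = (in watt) 2.133e+04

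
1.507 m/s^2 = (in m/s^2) 1.507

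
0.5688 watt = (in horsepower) 0.0007628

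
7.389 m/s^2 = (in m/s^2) 7.389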